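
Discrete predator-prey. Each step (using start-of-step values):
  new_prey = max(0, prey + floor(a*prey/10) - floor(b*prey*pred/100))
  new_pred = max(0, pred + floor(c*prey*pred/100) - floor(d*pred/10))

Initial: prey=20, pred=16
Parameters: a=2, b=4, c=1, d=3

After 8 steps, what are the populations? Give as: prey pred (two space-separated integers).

Step 1: prey: 20+4-12=12; pred: 16+3-4=15
Step 2: prey: 12+2-7=7; pred: 15+1-4=12
Step 3: prey: 7+1-3=5; pred: 12+0-3=9
Step 4: prey: 5+1-1=5; pred: 9+0-2=7
Step 5: prey: 5+1-1=5; pred: 7+0-2=5
Step 6: prey: 5+1-1=5; pred: 5+0-1=4
Step 7: prey: 5+1-0=6; pred: 4+0-1=3
Step 8: prey: 6+1-0=7; pred: 3+0-0=3

Answer: 7 3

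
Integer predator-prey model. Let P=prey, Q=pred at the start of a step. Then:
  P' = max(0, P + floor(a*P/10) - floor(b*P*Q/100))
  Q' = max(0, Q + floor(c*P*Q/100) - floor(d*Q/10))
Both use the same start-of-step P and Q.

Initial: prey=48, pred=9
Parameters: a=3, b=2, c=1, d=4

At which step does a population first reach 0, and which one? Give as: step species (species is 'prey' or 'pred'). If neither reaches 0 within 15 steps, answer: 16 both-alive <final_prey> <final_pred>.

Answer: 16 both-alive 15 5

Derivation:
Step 1: prey: 48+14-8=54; pred: 9+4-3=10
Step 2: prey: 54+16-10=60; pred: 10+5-4=11
Step 3: prey: 60+18-13=65; pred: 11+6-4=13
Step 4: prey: 65+19-16=68; pred: 13+8-5=16
Step 5: prey: 68+20-21=67; pred: 16+10-6=20
Step 6: prey: 67+20-26=61; pred: 20+13-8=25
Step 7: prey: 61+18-30=49; pred: 25+15-10=30
Step 8: prey: 49+14-29=34; pred: 30+14-12=32
Step 9: prey: 34+10-21=23; pred: 32+10-12=30
Step 10: prey: 23+6-13=16; pred: 30+6-12=24
Step 11: prey: 16+4-7=13; pred: 24+3-9=18
Step 12: prey: 13+3-4=12; pred: 18+2-7=13
Step 13: prey: 12+3-3=12; pred: 13+1-5=9
Step 14: prey: 12+3-2=13; pred: 9+1-3=7
Step 15: prey: 13+3-1=15; pred: 7+0-2=5
No extinction within 15 steps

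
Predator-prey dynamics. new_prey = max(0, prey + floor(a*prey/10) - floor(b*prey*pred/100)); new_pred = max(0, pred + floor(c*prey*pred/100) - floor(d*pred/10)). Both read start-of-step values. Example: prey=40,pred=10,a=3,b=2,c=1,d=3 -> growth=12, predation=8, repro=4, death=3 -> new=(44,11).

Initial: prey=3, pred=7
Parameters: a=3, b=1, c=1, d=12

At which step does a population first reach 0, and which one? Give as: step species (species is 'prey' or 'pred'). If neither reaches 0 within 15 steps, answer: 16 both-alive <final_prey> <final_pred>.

Step 1: prey: 3+0-0=3; pred: 7+0-8=0
First extinction: pred at step 1

Answer: 1 pred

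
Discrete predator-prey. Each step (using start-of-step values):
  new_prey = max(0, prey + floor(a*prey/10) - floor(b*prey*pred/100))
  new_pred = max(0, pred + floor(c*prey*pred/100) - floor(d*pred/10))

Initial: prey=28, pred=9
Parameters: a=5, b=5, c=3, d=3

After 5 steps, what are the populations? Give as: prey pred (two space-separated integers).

Answer: 0 22

Derivation:
Step 1: prey: 28+14-12=30; pred: 9+7-2=14
Step 2: prey: 30+15-21=24; pred: 14+12-4=22
Step 3: prey: 24+12-26=10; pred: 22+15-6=31
Step 4: prey: 10+5-15=0; pred: 31+9-9=31
Step 5: prey: 0+0-0=0; pred: 31+0-9=22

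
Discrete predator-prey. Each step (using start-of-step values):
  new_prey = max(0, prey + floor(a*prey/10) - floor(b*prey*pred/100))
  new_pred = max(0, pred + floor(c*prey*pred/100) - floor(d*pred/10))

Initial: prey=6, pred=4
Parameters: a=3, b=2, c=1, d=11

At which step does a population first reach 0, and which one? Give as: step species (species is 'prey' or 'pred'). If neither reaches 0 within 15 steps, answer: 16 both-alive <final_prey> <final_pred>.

Step 1: prey: 6+1-0=7; pred: 4+0-4=0
First extinction: pred at step 1

Answer: 1 pred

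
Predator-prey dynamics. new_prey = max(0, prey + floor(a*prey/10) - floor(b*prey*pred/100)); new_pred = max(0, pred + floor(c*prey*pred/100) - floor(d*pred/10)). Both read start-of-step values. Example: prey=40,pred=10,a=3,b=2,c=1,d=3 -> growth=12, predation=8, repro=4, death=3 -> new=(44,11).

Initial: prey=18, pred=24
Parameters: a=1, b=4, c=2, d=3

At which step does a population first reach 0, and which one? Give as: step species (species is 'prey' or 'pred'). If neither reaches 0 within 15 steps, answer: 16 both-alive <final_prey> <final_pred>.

Answer: 2 prey

Derivation:
Step 1: prey: 18+1-17=2; pred: 24+8-7=25
Step 2: prey: 2+0-2=0; pred: 25+1-7=19
First extinction: prey at step 2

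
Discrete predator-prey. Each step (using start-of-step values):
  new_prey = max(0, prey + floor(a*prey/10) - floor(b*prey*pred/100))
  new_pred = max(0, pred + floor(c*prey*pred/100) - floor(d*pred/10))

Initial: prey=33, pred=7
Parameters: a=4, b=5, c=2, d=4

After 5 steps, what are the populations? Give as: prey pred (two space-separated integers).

Step 1: prey: 33+13-11=35; pred: 7+4-2=9
Step 2: prey: 35+14-15=34; pred: 9+6-3=12
Step 3: prey: 34+13-20=27; pred: 12+8-4=16
Step 4: prey: 27+10-21=16; pred: 16+8-6=18
Step 5: prey: 16+6-14=8; pred: 18+5-7=16

Answer: 8 16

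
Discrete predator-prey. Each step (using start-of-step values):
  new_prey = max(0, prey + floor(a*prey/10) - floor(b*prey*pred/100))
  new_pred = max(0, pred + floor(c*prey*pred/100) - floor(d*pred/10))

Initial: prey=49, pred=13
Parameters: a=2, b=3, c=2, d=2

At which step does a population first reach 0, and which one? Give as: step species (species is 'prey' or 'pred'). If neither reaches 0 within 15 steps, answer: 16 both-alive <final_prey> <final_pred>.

Answer: 4 prey

Derivation:
Step 1: prey: 49+9-19=39; pred: 13+12-2=23
Step 2: prey: 39+7-26=20; pred: 23+17-4=36
Step 3: prey: 20+4-21=3; pred: 36+14-7=43
Step 4: prey: 3+0-3=0; pred: 43+2-8=37
First extinction: prey at step 4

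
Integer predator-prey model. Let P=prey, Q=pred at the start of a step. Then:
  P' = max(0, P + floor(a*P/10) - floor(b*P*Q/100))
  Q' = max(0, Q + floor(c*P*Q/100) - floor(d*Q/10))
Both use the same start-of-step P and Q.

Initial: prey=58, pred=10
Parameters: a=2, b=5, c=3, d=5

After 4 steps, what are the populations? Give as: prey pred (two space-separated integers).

Answer: 0 12

Derivation:
Step 1: prey: 58+11-29=40; pred: 10+17-5=22
Step 2: prey: 40+8-44=4; pred: 22+26-11=37
Step 3: prey: 4+0-7=0; pred: 37+4-18=23
Step 4: prey: 0+0-0=0; pred: 23+0-11=12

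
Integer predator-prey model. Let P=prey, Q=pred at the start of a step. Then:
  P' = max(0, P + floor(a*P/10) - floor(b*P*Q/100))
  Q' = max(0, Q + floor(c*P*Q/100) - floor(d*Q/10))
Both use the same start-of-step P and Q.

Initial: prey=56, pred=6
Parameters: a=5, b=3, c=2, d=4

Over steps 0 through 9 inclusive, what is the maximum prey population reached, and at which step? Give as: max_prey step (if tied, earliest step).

Answer: 89 2

Derivation:
Step 1: prey: 56+28-10=74; pred: 6+6-2=10
Step 2: prey: 74+37-22=89; pred: 10+14-4=20
Step 3: prey: 89+44-53=80; pred: 20+35-8=47
Step 4: prey: 80+40-112=8; pred: 47+75-18=104
Step 5: prey: 8+4-24=0; pred: 104+16-41=79
Step 6: prey: 0+0-0=0; pred: 79+0-31=48
Step 7: prey: 0+0-0=0; pred: 48+0-19=29
Step 8: prey: 0+0-0=0; pred: 29+0-11=18
Step 9: prey: 0+0-0=0; pred: 18+0-7=11
Max prey = 89 at step 2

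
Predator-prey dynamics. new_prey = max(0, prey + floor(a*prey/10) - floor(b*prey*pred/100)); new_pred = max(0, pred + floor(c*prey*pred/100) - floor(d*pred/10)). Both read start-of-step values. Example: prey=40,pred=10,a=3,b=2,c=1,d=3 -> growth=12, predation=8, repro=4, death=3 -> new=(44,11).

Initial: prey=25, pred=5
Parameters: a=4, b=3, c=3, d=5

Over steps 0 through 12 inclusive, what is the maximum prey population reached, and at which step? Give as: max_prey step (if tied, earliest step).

Step 1: prey: 25+10-3=32; pred: 5+3-2=6
Step 2: prey: 32+12-5=39; pred: 6+5-3=8
Step 3: prey: 39+15-9=45; pred: 8+9-4=13
Step 4: prey: 45+18-17=46; pred: 13+17-6=24
Step 5: prey: 46+18-33=31; pred: 24+33-12=45
Step 6: prey: 31+12-41=2; pred: 45+41-22=64
Step 7: prey: 2+0-3=0; pred: 64+3-32=35
Step 8: prey: 0+0-0=0; pred: 35+0-17=18
Step 9: prey: 0+0-0=0; pred: 18+0-9=9
Step 10: prey: 0+0-0=0; pred: 9+0-4=5
Step 11: prey: 0+0-0=0; pred: 5+0-2=3
Step 12: prey: 0+0-0=0; pred: 3+0-1=2
Max prey = 46 at step 4

Answer: 46 4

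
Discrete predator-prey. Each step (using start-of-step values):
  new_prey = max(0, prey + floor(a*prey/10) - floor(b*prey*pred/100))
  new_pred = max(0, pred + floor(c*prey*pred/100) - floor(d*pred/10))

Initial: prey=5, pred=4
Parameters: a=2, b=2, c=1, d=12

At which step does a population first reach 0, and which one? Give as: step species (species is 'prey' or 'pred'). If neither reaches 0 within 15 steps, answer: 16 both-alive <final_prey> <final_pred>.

Answer: 1 pred

Derivation:
Step 1: prey: 5+1-0=6; pred: 4+0-4=0
First extinction: pred at step 1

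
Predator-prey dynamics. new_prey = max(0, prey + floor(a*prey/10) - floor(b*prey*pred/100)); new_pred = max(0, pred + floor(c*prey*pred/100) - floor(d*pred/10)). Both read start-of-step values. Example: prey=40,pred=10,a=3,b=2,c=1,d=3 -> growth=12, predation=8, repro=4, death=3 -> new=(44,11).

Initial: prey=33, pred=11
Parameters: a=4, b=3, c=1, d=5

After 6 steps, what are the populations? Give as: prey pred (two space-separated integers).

Answer: 81 8

Derivation:
Step 1: prey: 33+13-10=36; pred: 11+3-5=9
Step 2: prey: 36+14-9=41; pred: 9+3-4=8
Step 3: prey: 41+16-9=48; pred: 8+3-4=7
Step 4: prey: 48+19-10=57; pred: 7+3-3=7
Step 5: prey: 57+22-11=68; pred: 7+3-3=7
Step 6: prey: 68+27-14=81; pred: 7+4-3=8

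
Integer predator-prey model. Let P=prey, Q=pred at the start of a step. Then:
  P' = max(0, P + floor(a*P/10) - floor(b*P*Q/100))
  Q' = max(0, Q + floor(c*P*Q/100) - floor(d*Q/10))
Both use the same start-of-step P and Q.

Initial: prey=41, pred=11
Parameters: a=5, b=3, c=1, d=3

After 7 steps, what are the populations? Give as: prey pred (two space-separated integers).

Answer: 17 34

Derivation:
Step 1: prey: 41+20-13=48; pred: 11+4-3=12
Step 2: prey: 48+24-17=55; pred: 12+5-3=14
Step 3: prey: 55+27-23=59; pred: 14+7-4=17
Step 4: prey: 59+29-30=58; pred: 17+10-5=22
Step 5: prey: 58+29-38=49; pred: 22+12-6=28
Step 6: prey: 49+24-41=32; pred: 28+13-8=33
Step 7: prey: 32+16-31=17; pred: 33+10-9=34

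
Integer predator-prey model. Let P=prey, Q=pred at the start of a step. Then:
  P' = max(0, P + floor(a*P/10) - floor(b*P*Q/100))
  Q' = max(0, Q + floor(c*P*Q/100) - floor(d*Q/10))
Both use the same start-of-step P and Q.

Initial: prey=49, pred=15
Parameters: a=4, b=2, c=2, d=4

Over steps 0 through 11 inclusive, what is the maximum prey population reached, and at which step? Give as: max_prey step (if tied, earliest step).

Step 1: prey: 49+19-14=54; pred: 15+14-6=23
Step 2: prey: 54+21-24=51; pred: 23+24-9=38
Step 3: prey: 51+20-38=33; pred: 38+38-15=61
Step 4: prey: 33+13-40=6; pred: 61+40-24=77
Step 5: prey: 6+2-9=0; pred: 77+9-30=56
Step 6: prey: 0+0-0=0; pred: 56+0-22=34
Step 7: prey: 0+0-0=0; pred: 34+0-13=21
Step 8: prey: 0+0-0=0; pred: 21+0-8=13
Step 9: prey: 0+0-0=0; pred: 13+0-5=8
Step 10: prey: 0+0-0=0; pred: 8+0-3=5
Step 11: prey: 0+0-0=0; pred: 5+0-2=3
Max prey = 54 at step 1

Answer: 54 1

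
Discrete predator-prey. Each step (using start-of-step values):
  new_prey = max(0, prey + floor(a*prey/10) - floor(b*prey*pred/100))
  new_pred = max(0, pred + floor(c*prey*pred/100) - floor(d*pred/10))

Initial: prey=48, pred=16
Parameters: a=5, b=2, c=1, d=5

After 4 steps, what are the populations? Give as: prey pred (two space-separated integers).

Answer: 92 23

Derivation:
Step 1: prey: 48+24-15=57; pred: 16+7-8=15
Step 2: prey: 57+28-17=68; pred: 15+8-7=16
Step 3: prey: 68+34-21=81; pred: 16+10-8=18
Step 4: prey: 81+40-29=92; pred: 18+14-9=23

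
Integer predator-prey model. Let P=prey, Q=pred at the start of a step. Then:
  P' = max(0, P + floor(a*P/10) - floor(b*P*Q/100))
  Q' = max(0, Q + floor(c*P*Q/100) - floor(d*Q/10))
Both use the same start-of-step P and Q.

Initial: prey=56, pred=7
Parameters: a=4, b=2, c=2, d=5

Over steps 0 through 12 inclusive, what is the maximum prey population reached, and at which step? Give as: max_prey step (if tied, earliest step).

Step 1: prey: 56+22-7=71; pred: 7+7-3=11
Step 2: prey: 71+28-15=84; pred: 11+15-5=21
Step 3: prey: 84+33-35=82; pred: 21+35-10=46
Step 4: prey: 82+32-75=39; pred: 46+75-23=98
Step 5: prey: 39+15-76=0; pred: 98+76-49=125
Step 6: prey: 0+0-0=0; pred: 125+0-62=63
Step 7: prey: 0+0-0=0; pred: 63+0-31=32
Step 8: prey: 0+0-0=0; pred: 32+0-16=16
Step 9: prey: 0+0-0=0; pred: 16+0-8=8
Step 10: prey: 0+0-0=0; pred: 8+0-4=4
Step 11: prey: 0+0-0=0; pred: 4+0-2=2
Step 12: prey: 0+0-0=0; pred: 2+0-1=1
Max prey = 84 at step 2

Answer: 84 2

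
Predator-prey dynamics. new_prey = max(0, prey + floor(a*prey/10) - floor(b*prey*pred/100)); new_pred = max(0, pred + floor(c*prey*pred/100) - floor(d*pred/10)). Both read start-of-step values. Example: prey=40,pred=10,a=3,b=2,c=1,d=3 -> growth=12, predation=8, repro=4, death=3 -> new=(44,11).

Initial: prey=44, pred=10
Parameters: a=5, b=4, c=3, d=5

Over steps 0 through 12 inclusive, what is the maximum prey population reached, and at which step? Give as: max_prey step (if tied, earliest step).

Answer: 49 1

Derivation:
Step 1: prey: 44+22-17=49; pred: 10+13-5=18
Step 2: prey: 49+24-35=38; pred: 18+26-9=35
Step 3: prey: 38+19-53=4; pred: 35+39-17=57
Step 4: prey: 4+2-9=0; pred: 57+6-28=35
Step 5: prey: 0+0-0=0; pred: 35+0-17=18
Step 6: prey: 0+0-0=0; pred: 18+0-9=9
Step 7: prey: 0+0-0=0; pred: 9+0-4=5
Step 8: prey: 0+0-0=0; pred: 5+0-2=3
Step 9: prey: 0+0-0=0; pred: 3+0-1=2
Step 10: prey: 0+0-0=0; pred: 2+0-1=1
Step 11: prey: 0+0-0=0; pred: 1+0-0=1
Step 12: prey: 0+0-0=0; pred: 1+0-0=1
Max prey = 49 at step 1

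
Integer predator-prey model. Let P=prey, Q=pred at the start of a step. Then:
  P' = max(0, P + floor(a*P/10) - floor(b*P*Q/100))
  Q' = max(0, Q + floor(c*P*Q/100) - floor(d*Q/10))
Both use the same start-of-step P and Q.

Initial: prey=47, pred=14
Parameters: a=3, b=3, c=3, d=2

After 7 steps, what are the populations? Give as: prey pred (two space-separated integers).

Step 1: prey: 47+14-19=42; pred: 14+19-2=31
Step 2: prey: 42+12-39=15; pred: 31+39-6=64
Step 3: prey: 15+4-28=0; pred: 64+28-12=80
Step 4: prey: 0+0-0=0; pred: 80+0-16=64
Step 5: prey: 0+0-0=0; pred: 64+0-12=52
Step 6: prey: 0+0-0=0; pred: 52+0-10=42
Step 7: prey: 0+0-0=0; pred: 42+0-8=34

Answer: 0 34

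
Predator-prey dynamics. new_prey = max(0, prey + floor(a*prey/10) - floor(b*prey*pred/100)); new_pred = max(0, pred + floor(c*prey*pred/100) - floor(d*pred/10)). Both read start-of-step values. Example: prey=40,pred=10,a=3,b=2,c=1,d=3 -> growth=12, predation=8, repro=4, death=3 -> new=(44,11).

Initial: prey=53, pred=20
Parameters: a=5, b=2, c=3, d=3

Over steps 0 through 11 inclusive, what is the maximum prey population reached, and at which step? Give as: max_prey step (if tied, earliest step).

Answer: 58 1

Derivation:
Step 1: prey: 53+26-21=58; pred: 20+31-6=45
Step 2: prey: 58+29-52=35; pred: 45+78-13=110
Step 3: prey: 35+17-77=0; pred: 110+115-33=192
Step 4: prey: 0+0-0=0; pred: 192+0-57=135
Step 5: prey: 0+0-0=0; pred: 135+0-40=95
Step 6: prey: 0+0-0=0; pred: 95+0-28=67
Step 7: prey: 0+0-0=0; pred: 67+0-20=47
Step 8: prey: 0+0-0=0; pred: 47+0-14=33
Step 9: prey: 0+0-0=0; pred: 33+0-9=24
Step 10: prey: 0+0-0=0; pred: 24+0-7=17
Step 11: prey: 0+0-0=0; pred: 17+0-5=12
Max prey = 58 at step 1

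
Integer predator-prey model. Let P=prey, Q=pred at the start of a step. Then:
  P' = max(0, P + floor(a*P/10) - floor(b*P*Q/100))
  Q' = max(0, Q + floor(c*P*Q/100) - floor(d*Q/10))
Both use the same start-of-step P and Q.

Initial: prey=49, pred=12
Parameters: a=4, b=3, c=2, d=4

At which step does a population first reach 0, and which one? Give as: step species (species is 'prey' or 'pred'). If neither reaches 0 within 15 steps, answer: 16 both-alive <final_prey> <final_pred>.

Answer: 5 prey

Derivation:
Step 1: prey: 49+19-17=51; pred: 12+11-4=19
Step 2: prey: 51+20-29=42; pred: 19+19-7=31
Step 3: prey: 42+16-39=19; pred: 31+26-12=45
Step 4: prey: 19+7-25=1; pred: 45+17-18=44
Step 5: prey: 1+0-1=0; pred: 44+0-17=27
First extinction: prey at step 5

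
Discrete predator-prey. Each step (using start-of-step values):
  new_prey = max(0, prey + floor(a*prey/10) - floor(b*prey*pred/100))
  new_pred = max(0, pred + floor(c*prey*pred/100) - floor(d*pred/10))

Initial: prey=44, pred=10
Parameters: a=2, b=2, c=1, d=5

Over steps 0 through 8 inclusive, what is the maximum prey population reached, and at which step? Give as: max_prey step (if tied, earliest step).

Answer: 64 8

Derivation:
Step 1: prey: 44+8-8=44; pred: 10+4-5=9
Step 2: prey: 44+8-7=45; pred: 9+3-4=8
Step 3: prey: 45+9-7=47; pred: 8+3-4=7
Step 4: prey: 47+9-6=50; pred: 7+3-3=7
Step 5: prey: 50+10-7=53; pred: 7+3-3=7
Step 6: prey: 53+10-7=56; pred: 7+3-3=7
Step 7: prey: 56+11-7=60; pred: 7+3-3=7
Step 8: prey: 60+12-8=64; pred: 7+4-3=8
Max prey = 64 at step 8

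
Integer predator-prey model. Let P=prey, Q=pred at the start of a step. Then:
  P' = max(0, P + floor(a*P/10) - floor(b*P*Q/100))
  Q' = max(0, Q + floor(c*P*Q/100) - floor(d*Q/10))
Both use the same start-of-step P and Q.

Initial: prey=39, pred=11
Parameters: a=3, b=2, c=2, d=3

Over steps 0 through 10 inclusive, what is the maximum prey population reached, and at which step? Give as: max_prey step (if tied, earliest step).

Step 1: prey: 39+11-8=42; pred: 11+8-3=16
Step 2: prey: 42+12-13=41; pred: 16+13-4=25
Step 3: prey: 41+12-20=33; pred: 25+20-7=38
Step 4: prey: 33+9-25=17; pred: 38+25-11=52
Step 5: prey: 17+5-17=5; pred: 52+17-15=54
Step 6: prey: 5+1-5=1; pred: 54+5-16=43
Step 7: prey: 1+0-0=1; pred: 43+0-12=31
Step 8: prey: 1+0-0=1; pred: 31+0-9=22
Step 9: prey: 1+0-0=1; pred: 22+0-6=16
Step 10: prey: 1+0-0=1; pred: 16+0-4=12
Max prey = 42 at step 1

Answer: 42 1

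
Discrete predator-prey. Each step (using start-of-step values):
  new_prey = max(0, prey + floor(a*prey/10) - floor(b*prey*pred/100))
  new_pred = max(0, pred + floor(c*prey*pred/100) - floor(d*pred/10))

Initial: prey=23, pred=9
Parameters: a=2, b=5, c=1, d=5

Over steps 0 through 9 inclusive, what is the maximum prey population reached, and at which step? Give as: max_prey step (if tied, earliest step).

Answer: 31 9

Derivation:
Step 1: prey: 23+4-10=17; pred: 9+2-4=7
Step 2: prey: 17+3-5=15; pred: 7+1-3=5
Step 3: prey: 15+3-3=15; pred: 5+0-2=3
Step 4: prey: 15+3-2=16; pred: 3+0-1=2
Step 5: prey: 16+3-1=18; pred: 2+0-1=1
Step 6: prey: 18+3-0=21; pred: 1+0-0=1
Step 7: prey: 21+4-1=24; pred: 1+0-0=1
Step 8: prey: 24+4-1=27; pred: 1+0-0=1
Step 9: prey: 27+5-1=31; pred: 1+0-0=1
Max prey = 31 at step 9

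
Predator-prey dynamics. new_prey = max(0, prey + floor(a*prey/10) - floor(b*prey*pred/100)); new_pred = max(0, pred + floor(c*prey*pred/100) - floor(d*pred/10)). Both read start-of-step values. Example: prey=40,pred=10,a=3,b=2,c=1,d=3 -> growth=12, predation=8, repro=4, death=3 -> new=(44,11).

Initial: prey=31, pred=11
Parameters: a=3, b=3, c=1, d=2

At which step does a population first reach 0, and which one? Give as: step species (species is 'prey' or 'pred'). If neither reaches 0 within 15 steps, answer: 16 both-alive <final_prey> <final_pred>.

Step 1: prey: 31+9-10=30; pred: 11+3-2=12
Step 2: prey: 30+9-10=29; pred: 12+3-2=13
Step 3: prey: 29+8-11=26; pred: 13+3-2=14
Step 4: prey: 26+7-10=23; pred: 14+3-2=15
Step 5: prey: 23+6-10=19; pred: 15+3-3=15
Step 6: prey: 19+5-8=16; pred: 15+2-3=14
Step 7: prey: 16+4-6=14; pred: 14+2-2=14
Step 8: prey: 14+4-5=13; pred: 14+1-2=13
Step 9: prey: 13+3-5=11; pred: 13+1-2=12
Step 10: prey: 11+3-3=11; pred: 12+1-2=11
Step 11: prey: 11+3-3=11; pred: 11+1-2=10
Step 12: prey: 11+3-3=11; pred: 10+1-2=9
Step 13: prey: 11+3-2=12; pred: 9+0-1=8
Step 14: prey: 12+3-2=13; pred: 8+0-1=7
Step 15: prey: 13+3-2=14; pred: 7+0-1=6
No extinction within 15 steps

Answer: 16 both-alive 14 6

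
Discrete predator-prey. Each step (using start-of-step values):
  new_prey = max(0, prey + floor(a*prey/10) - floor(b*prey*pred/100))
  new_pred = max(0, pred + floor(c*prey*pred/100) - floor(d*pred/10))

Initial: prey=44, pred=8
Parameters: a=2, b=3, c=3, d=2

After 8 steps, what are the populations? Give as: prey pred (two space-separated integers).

Answer: 0 23

Derivation:
Step 1: prey: 44+8-10=42; pred: 8+10-1=17
Step 2: prey: 42+8-21=29; pred: 17+21-3=35
Step 3: prey: 29+5-30=4; pred: 35+30-7=58
Step 4: prey: 4+0-6=0; pred: 58+6-11=53
Step 5: prey: 0+0-0=0; pred: 53+0-10=43
Step 6: prey: 0+0-0=0; pred: 43+0-8=35
Step 7: prey: 0+0-0=0; pred: 35+0-7=28
Step 8: prey: 0+0-0=0; pred: 28+0-5=23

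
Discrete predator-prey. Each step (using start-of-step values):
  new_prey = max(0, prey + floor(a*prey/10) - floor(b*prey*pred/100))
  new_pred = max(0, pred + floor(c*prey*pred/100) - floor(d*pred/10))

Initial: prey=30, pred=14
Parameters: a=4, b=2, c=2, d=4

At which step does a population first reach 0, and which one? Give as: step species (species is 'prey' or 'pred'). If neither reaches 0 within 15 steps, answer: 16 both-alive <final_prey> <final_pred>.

Step 1: prey: 30+12-8=34; pred: 14+8-5=17
Step 2: prey: 34+13-11=36; pred: 17+11-6=22
Step 3: prey: 36+14-15=35; pred: 22+15-8=29
Step 4: prey: 35+14-20=29; pred: 29+20-11=38
Step 5: prey: 29+11-22=18; pred: 38+22-15=45
Step 6: prey: 18+7-16=9; pred: 45+16-18=43
Step 7: prey: 9+3-7=5; pred: 43+7-17=33
Step 8: prey: 5+2-3=4; pred: 33+3-13=23
Step 9: prey: 4+1-1=4; pred: 23+1-9=15
Step 10: prey: 4+1-1=4; pred: 15+1-6=10
Step 11: prey: 4+1-0=5; pred: 10+0-4=6
Step 12: prey: 5+2-0=7; pred: 6+0-2=4
Step 13: prey: 7+2-0=9; pred: 4+0-1=3
Step 14: prey: 9+3-0=12; pred: 3+0-1=2
Step 15: prey: 12+4-0=16; pred: 2+0-0=2
No extinction within 15 steps

Answer: 16 both-alive 16 2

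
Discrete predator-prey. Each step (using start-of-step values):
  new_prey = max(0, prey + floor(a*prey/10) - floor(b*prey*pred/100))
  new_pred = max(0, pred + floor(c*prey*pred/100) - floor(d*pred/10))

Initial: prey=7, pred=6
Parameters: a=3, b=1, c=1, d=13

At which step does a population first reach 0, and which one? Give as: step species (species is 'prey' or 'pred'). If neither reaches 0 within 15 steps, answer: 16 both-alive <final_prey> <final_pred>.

Step 1: prey: 7+2-0=9; pred: 6+0-7=0
First extinction: pred at step 1

Answer: 1 pred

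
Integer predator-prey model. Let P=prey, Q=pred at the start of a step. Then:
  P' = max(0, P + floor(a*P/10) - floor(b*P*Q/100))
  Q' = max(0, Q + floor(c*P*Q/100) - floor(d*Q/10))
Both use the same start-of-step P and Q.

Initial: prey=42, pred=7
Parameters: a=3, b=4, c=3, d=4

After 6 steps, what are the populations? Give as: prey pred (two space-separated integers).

Answer: 0 13

Derivation:
Step 1: prey: 42+12-11=43; pred: 7+8-2=13
Step 2: prey: 43+12-22=33; pred: 13+16-5=24
Step 3: prey: 33+9-31=11; pred: 24+23-9=38
Step 4: prey: 11+3-16=0; pred: 38+12-15=35
Step 5: prey: 0+0-0=0; pred: 35+0-14=21
Step 6: prey: 0+0-0=0; pred: 21+0-8=13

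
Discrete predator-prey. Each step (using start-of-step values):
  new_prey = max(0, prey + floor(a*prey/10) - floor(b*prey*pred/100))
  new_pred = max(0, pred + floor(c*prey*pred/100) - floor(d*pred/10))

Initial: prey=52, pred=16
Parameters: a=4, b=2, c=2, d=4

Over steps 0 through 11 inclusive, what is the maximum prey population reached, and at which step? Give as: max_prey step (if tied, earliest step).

Answer: 56 1

Derivation:
Step 1: prey: 52+20-16=56; pred: 16+16-6=26
Step 2: prey: 56+22-29=49; pred: 26+29-10=45
Step 3: prey: 49+19-44=24; pred: 45+44-18=71
Step 4: prey: 24+9-34=0; pred: 71+34-28=77
Step 5: prey: 0+0-0=0; pred: 77+0-30=47
Step 6: prey: 0+0-0=0; pred: 47+0-18=29
Step 7: prey: 0+0-0=0; pred: 29+0-11=18
Step 8: prey: 0+0-0=0; pred: 18+0-7=11
Step 9: prey: 0+0-0=0; pred: 11+0-4=7
Step 10: prey: 0+0-0=0; pred: 7+0-2=5
Step 11: prey: 0+0-0=0; pred: 5+0-2=3
Max prey = 56 at step 1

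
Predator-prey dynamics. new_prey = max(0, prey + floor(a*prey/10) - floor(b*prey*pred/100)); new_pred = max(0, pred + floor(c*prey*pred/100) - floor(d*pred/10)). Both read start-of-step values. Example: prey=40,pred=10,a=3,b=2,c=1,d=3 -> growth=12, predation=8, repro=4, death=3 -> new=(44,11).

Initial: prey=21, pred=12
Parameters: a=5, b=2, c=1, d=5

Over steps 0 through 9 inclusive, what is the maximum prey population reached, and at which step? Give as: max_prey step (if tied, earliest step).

Answer: 218 8

Derivation:
Step 1: prey: 21+10-5=26; pred: 12+2-6=8
Step 2: prey: 26+13-4=35; pred: 8+2-4=6
Step 3: prey: 35+17-4=48; pred: 6+2-3=5
Step 4: prey: 48+24-4=68; pred: 5+2-2=5
Step 5: prey: 68+34-6=96; pred: 5+3-2=6
Step 6: prey: 96+48-11=133; pred: 6+5-3=8
Step 7: prey: 133+66-21=178; pred: 8+10-4=14
Step 8: prey: 178+89-49=218; pred: 14+24-7=31
Step 9: prey: 218+109-135=192; pred: 31+67-15=83
Max prey = 218 at step 8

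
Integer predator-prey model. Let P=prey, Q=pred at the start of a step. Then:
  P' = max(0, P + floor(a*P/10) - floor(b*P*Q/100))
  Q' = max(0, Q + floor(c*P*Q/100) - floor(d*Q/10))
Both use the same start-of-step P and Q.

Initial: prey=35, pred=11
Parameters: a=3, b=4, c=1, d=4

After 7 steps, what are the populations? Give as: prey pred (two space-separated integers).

Step 1: prey: 35+10-15=30; pred: 11+3-4=10
Step 2: prey: 30+9-12=27; pred: 10+3-4=9
Step 3: prey: 27+8-9=26; pred: 9+2-3=8
Step 4: prey: 26+7-8=25; pred: 8+2-3=7
Step 5: prey: 25+7-7=25; pred: 7+1-2=6
Step 6: prey: 25+7-6=26; pred: 6+1-2=5
Step 7: prey: 26+7-5=28; pred: 5+1-2=4

Answer: 28 4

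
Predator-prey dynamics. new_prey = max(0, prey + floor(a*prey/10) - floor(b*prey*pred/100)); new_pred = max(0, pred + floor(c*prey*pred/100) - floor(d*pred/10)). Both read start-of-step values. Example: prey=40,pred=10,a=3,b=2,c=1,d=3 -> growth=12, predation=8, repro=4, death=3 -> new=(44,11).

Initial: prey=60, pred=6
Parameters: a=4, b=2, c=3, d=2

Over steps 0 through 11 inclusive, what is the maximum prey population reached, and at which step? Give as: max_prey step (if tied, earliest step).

Step 1: prey: 60+24-7=77; pred: 6+10-1=15
Step 2: prey: 77+30-23=84; pred: 15+34-3=46
Step 3: prey: 84+33-77=40; pred: 46+115-9=152
Step 4: prey: 40+16-121=0; pred: 152+182-30=304
Step 5: prey: 0+0-0=0; pred: 304+0-60=244
Step 6: prey: 0+0-0=0; pred: 244+0-48=196
Step 7: prey: 0+0-0=0; pred: 196+0-39=157
Step 8: prey: 0+0-0=0; pred: 157+0-31=126
Step 9: prey: 0+0-0=0; pred: 126+0-25=101
Step 10: prey: 0+0-0=0; pred: 101+0-20=81
Step 11: prey: 0+0-0=0; pred: 81+0-16=65
Max prey = 84 at step 2

Answer: 84 2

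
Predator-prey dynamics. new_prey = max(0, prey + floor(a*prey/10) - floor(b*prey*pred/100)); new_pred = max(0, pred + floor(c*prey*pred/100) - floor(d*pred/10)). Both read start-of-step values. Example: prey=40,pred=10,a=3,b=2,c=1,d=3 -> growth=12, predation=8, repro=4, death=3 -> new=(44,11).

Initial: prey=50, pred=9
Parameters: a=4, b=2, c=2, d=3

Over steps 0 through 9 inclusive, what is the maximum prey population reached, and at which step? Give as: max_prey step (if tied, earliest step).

Answer: 66 2

Derivation:
Step 1: prey: 50+20-9=61; pred: 9+9-2=16
Step 2: prey: 61+24-19=66; pred: 16+19-4=31
Step 3: prey: 66+26-40=52; pred: 31+40-9=62
Step 4: prey: 52+20-64=8; pred: 62+64-18=108
Step 5: prey: 8+3-17=0; pred: 108+17-32=93
Step 6: prey: 0+0-0=0; pred: 93+0-27=66
Step 7: prey: 0+0-0=0; pred: 66+0-19=47
Step 8: prey: 0+0-0=0; pred: 47+0-14=33
Step 9: prey: 0+0-0=0; pred: 33+0-9=24
Max prey = 66 at step 2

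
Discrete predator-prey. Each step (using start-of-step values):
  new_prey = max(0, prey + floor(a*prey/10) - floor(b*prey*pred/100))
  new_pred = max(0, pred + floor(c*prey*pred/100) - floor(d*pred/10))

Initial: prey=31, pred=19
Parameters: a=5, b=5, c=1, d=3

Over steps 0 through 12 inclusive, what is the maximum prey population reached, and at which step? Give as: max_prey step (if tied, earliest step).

Answer: 42 12

Derivation:
Step 1: prey: 31+15-29=17; pred: 19+5-5=19
Step 2: prey: 17+8-16=9; pred: 19+3-5=17
Step 3: prey: 9+4-7=6; pred: 17+1-5=13
Step 4: prey: 6+3-3=6; pred: 13+0-3=10
Step 5: prey: 6+3-3=6; pred: 10+0-3=7
Step 6: prey: 6+3-2=7; pred: 7+0-2=5
Step 7: prey: 7+3-1=9; pred: 5+0-1=4
Step 8: prey: 9+4-1=12; pred: 4+0-1=3
Step 9: prey: 12+6-1=17; pred: 3+0-0=3
Step 10: prey: 17+8-2=23; pred: 3+0-0=3
Step 11: prey: 23+11-3=31; pred: 3+0-0=3
Step 12: prey: 31+15-4=42; pred: 3+0-0=3
Max prey = 42 at step 12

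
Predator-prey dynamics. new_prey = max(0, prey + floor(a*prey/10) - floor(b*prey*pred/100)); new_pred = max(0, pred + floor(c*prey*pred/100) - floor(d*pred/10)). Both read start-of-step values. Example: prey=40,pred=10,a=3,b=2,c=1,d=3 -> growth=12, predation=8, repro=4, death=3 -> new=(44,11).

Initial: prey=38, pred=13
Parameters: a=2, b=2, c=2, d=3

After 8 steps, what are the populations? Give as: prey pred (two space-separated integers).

Step 1: prey: 38+7-9=36; pred: 13+9-3=19
Step 2: prey: 36+7-13=30; pred: 19+13-5=27
Step 3: prey: 30+6-16=20; pred: 27+16-8=35
Step 4: prey: 20+4-14=10; pred: 35+14-10=39
Step 5: prey: 10+2-7=5; pred: 39+7-11=35
Step 6: prey: 5+1-3=3; pred: 35+3-10=28
Step 7: prey: 3+0-1=2; pred: 28+1-8=21
Step 8: prey: 2+0-0=2; pred: 21+0-6=15

Answer: 2 15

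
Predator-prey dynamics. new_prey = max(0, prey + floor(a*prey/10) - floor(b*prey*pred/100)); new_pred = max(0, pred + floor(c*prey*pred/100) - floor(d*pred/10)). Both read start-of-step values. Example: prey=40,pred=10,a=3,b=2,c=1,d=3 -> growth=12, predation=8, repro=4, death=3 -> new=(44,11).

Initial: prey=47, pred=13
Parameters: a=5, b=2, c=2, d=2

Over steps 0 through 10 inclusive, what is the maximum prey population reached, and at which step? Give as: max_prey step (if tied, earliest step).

Step 1: prey: 47+23-12=58; pred: 13+12-2=23
Step 2: prey: 58+29-26=61; pred: 23+26-4=45
Step 3: prey: 61+30-54=37; pred: 45+54-9=90
Step 4: prey: 37+18-66=0; pred: 90+66-18=138
Step 5: prey: 0+0-0=0; pred: 138+0-27=111
Step 6: prey: 0+0-0=0; pred: 111+0-22=89
Step 7: prey: 0+0-0=0; pred: 89+0-17=72
Step 8: prey: 0+0-0=0; pred: 72+0-14=58
Step 9: prey: 0+0-0=0; pred: 58+0-11=47
Step 10: prey: 0+0-0=0; pred: 47+0-9=38
Max prey = 61 at step 2

Answer: 61 2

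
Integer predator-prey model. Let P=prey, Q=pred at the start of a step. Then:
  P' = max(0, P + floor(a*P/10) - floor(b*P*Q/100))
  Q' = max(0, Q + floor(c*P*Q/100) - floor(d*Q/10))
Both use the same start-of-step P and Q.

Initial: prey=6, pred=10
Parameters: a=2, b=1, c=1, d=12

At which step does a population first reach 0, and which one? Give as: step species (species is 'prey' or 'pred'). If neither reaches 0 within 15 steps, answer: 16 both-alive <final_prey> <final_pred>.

Step 1: prey: 6+1-0=7; pred: 10+0-12=0
First extinction: pred at step 1

Answer: 1 pred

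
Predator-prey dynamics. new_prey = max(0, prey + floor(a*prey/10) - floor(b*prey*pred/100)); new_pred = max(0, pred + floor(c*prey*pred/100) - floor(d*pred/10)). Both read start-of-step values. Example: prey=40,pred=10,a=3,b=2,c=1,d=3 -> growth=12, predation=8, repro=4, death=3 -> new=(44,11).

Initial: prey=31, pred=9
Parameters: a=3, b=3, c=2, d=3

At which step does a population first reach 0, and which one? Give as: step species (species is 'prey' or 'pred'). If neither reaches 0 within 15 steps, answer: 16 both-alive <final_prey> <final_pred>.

Step 1: prey: 31+9-8=32; pred: 9+5-2=12
Step 2: prey: 32+9-11=30; pred: 12+7-3=16
Step 3: prey: 30+9-14=25; pred: 16+9-4=21
Step 4: prey: 25+7-15=17; pred: 21+10-6=25
Step 5: prey: 17+5-12=10; pred: 25+8-7=26
Step 6: prey: 10+3-7=6; pred: 26+5-7=24
Step 7: prey: 6+1-4=3; pred: 24+2-7=19
Step 8: prey: 3+0-1=2; pred: 19+1-5=15
Step 9: prey: 2+0-0=2; pred: 15+0-4=11
Step 10: prey: 2+0-0=2; pred: 11+0-3=8
Step 11: prey: 2+0-0=2; pred: 8+0-2=6
Step 12: prey: 2+0-0=2; pred: 6+0-1=5
Step 13: prey: 2+0-0=2; pred: 5+0-1=4
Step 14: prey: 2+0-0=2; pred: 4+0-1=3
Step 15: prey: 2+0-0=2; pred: 3+0-0=3
No extinction within 15 steps

Answer: 16 both-alive 2 3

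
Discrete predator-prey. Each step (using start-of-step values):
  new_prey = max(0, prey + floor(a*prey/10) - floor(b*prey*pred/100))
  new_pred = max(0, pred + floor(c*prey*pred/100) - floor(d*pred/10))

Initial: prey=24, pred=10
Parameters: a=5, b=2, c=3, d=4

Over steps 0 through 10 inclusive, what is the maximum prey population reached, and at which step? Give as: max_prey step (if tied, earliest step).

Answer: 44 3

Derivation:
Step 1: prey: 24+12-4=32; pred: 10+7-4=13
Step 2: prey: 32+16-8=40; pred: 13+12-5=20
Step 3: prey: 40+20-16=44; pred: 20+24-8=36
Step 4: prey: 44+22-31=35; pred: 36+47-14=69
Step 5: prey: 35+17-48=4; pred: 69+72-27=114
Step 6: prey: 4+2-9=0; pred: 114+13-45=82
Step 7: prey: 0+0-0=0; pred: 82+0-32=50
Step 8: prey: 0+0-0=0; pred: 50+0-20=30
Step 9: prey: 0+0-0=0; pred: 30+0-12=18
Step 10: prey: 0+0-0=0; pred: 18+0-7=11
Max prey = 44 at step 3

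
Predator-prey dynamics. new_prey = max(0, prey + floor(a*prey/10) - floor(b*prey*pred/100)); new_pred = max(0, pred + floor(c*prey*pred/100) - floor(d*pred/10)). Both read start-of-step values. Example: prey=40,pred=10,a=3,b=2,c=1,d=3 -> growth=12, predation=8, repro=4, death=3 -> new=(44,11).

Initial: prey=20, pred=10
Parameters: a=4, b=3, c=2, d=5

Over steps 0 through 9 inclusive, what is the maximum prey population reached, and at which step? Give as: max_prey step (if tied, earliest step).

Step 1: prey: 20+8-6=22; pred: 10+4-5=9
Step 2: prey: 22+8-5=25; pred: 9+3-4=8
Step 3: prey: 25+10-6=29; pred: 8+4-4=8
Step 4: prey: 29+11-6=34; pred: 8+4-4=8
Step 5: prey: 34+13-8=39; pred: 8+5-4=9
Step 6: prey: 39+15-10=44; pred: 9+7-4=12
Step 7: prey: 44+17-15=46; pred: 12+10-6=16
Step 8: prey: 46+18-22=42; pred: 16+14-8=22
Step 9: prey: 42+16-27=31; pred: 22+18-11=29
Max prey = 46 at step 7

Answer: 46 7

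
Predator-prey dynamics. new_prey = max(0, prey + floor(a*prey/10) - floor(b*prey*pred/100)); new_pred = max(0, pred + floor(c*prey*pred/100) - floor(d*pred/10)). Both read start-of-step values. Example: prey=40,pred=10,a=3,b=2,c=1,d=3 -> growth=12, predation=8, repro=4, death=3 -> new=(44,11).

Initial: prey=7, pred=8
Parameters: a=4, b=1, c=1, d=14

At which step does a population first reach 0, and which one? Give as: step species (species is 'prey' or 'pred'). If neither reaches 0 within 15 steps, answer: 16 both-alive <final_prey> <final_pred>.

Answer: 1 pred

Derivation:
Step 1: prey: 7+2-0=9; pred: 8+0-11=0
First extinction: pred at step 1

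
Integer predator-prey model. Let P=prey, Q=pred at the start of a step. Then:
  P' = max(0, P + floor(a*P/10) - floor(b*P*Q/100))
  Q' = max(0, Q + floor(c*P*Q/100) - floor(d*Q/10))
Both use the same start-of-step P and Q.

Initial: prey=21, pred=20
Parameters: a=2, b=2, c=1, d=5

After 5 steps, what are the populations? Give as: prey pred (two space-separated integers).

Step 1: prey: 21+4-8=17; pred: 20+4-10=14
Step 2: prey: 17+3-4=16; pred: 14+2-7=9
Step 3: prey: 16+3-2=17; pred: 9+1-4=6
Step 4: prey: 17+3-2=18; pred: 6+1-3=4
Step 5: prey: 18+3-1=20; pred: 4+0-2=2

Answer: 20 2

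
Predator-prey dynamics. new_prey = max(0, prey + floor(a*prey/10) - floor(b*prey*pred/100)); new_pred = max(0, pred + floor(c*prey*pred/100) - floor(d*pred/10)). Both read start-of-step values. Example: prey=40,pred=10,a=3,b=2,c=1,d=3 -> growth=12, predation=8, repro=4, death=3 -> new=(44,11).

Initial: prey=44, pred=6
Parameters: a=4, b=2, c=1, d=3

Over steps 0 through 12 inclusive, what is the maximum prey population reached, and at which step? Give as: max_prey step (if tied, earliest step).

Step 1: prey: 44+17-5=56; pred: 6+2-1=7
Step 2: prey: 56+22-7=71; pred: 7+3-2=8
Step 3: prey: 71+28-11=88; pred: 8+5-2=11
Step 4: prey: 88+35-19=104; pred: 11+9-3=17
Step 5: prey: 104+41-35=110; pred: 17+17-5=29
Step 6: prey: 110+44-63=91; pred: 29+31-8=52
Step 7: prey: 91+36-94=33; pred: 52+47-15=84
Step 8: prey: 33+13-55=0; pred: 84+27-25=86
Step 9: prey: 0+0-0=0; pred: 86+0-25=61
Step 10: prey: 0+0-0=0; pred: 61+0-18=43
Step 11: prey: 0+0-0=0; pred: 43+0-12=31
Step 12: prey: 0+0-0=0; pred: 31+0-9=22
Max prey = 110 at step 5

Answer: 110 5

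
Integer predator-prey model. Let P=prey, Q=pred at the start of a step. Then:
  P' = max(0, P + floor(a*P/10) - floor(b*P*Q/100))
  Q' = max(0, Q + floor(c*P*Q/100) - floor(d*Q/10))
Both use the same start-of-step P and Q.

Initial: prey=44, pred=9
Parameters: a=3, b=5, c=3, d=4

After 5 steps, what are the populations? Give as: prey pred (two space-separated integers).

Step 1: prey: 44+13-19=38; pred: 9+11-3=17
Step 2: prey: 38+11-32=17; pred: 17+19-6=30
Step 3: prey: 17+5-25=0; pred: 30+15-12=33
Step 4: prey: 0+0-0=0; pred: 33+0-13=20
Step 5: prey: 0+0-0=0; pred: 20+0-8=12

Answer: 0 12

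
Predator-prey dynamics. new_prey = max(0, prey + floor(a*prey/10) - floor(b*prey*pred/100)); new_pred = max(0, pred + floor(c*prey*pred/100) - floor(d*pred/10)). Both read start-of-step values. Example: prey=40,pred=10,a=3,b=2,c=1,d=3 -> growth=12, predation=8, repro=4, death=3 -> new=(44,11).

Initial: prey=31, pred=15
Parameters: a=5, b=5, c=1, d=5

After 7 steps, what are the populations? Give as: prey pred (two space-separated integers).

Step 1: prey: 31+15-23=23; pred: 15+4-7=12
Step 2: prey: 23+11-13=21; pred: 12+2-6=8
Step 3: prey: 21+10-8=23; pred: 8+1-4=5
Step 4: prey: 23+11-5=29; pred: 5+1-2=4
Step 5: prey: 29+14-5=38; pred: 4+1-2=3
Step 6: prey: 38+19-5=52; pred: 3+1-1=3
Step 7: prey: 52+26-7=71; pred: 3+1-1=3

Answer: 71 3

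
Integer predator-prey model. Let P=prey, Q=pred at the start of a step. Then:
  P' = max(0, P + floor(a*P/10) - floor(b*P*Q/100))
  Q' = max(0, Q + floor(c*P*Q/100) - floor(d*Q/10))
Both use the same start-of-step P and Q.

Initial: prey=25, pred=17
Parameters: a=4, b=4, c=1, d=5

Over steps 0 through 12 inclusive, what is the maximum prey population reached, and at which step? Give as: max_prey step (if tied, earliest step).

Answer: 186 12

Derivation:
Step 1: prey: 25+10-17=18; pred: 17+4-8=13
Step 2: prey: 18+7-9=16; pred: 13+2-6=9
Step 3: prey: 16+6-5=17; pred: 9+1-4=6
Step 4: prey: 17+6-4=19; pred: 6+1-3=4
Step 5: prey: 19+7-3=23; pred: 4+0-2=2
Step 6: prey: 23+9-1=31; pred: 2+0-1=1
Step 7: prey: 31+12-1=42; pred: 1+0-0=1
Step 8: prey: 42+16-1=57; pred: 1+0-0=1
Step 9: prey: 57+22-2=77; pred: 1+0-0=1
Step 10: prey: 77+30-3=104; pred: 1+0-0=1
Step 11: prey: 104+41-4=141; pred: 1+1-0=2
Step 12: prey: 141+56-11=186; pred: 2+2-1=3
Max prey = 186 at step 12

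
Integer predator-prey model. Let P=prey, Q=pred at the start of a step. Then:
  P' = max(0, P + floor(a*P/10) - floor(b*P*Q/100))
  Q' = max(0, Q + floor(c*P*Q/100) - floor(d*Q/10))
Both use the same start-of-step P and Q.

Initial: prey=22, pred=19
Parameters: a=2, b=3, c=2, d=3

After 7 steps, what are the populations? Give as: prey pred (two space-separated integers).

Answer: 2 6

Derivation:
Step 1: prey: 22+4-12=14; pred: 19+8-5=22
Step 2: prey: 14+2-9=7; pred: 22+6-6=22
Step 3: prey: 7+1-4=4; pred: 22+3-6=19
Step 4: prey: 4+0-2=2; pred: 19+1-5=15
Step 5: prey: 2+0-0=2; pred: 15+0-4=11
Step 6: prey: 2+0-0=2; pred: 11+0-3=8
Step 7: prey: 2+0-0=2; pred: 8+0-2=6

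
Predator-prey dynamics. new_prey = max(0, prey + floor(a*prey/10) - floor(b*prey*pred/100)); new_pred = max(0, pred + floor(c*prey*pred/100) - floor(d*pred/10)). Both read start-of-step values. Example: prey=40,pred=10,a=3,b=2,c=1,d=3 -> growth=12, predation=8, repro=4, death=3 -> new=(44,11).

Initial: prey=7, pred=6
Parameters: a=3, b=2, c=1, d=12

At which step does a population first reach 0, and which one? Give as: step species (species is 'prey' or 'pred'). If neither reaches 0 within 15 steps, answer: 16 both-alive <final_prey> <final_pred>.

Answer: 1 pred

Derivation:
Step 1: prey: 7+2-0=9; pred: 6+0-7=0
First extinction: pred at step 1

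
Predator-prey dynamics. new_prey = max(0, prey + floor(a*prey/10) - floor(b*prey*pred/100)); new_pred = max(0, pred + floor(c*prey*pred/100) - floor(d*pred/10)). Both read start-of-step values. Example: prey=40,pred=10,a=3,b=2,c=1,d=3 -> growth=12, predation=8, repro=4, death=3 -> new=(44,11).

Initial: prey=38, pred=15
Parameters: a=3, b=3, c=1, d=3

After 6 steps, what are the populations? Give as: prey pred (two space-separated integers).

Answer: 14 11

Derivation:
Step 1: prey: 38+11-17=32; pred: 15+5-4=16
Step 2: prey: 32+9-15=26; pred: 16+5-4=17
Step 3: prey: 26+7-13=20; pred: 17+4-5=16
Step 4: prey: 20+6-9=17; pred: 16+3-4=15
Step 5: prey: 17+5-7=15; pred: 15+2-4=13
Step 6: prey: 15+4-5=14; pred: 13+1-3=11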